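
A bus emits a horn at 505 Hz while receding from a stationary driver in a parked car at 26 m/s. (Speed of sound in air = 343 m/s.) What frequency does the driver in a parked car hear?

469 Hz

Only the source moves, away from the listener, so f' = f · v/(v + v_s).
f' = 505 × 343/(343 + 26) = 505 × 343/369 ≈ 469 Hz.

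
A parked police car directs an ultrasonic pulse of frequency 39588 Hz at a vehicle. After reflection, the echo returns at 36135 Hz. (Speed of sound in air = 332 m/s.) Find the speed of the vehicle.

15.1 m/s

Double Doppler shift off a moving reflector: f₂ = f₀ · (v + u)/(v − u) (u > 0 toward emitter).
Rearranging, u = v · (f₂ − f₀)/(f₂ + f₀) = 332 × -3453/75723 ≈ -15.1 m/s.
So the vehicle is moving at 15.1 m/s away from the emitter.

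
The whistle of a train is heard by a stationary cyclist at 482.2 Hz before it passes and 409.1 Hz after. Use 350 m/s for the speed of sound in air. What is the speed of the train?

f₁/f₂ = (v + v_s)/(v − v_s), so v_s = v · (f₁ − f₂)/(f₁ + f₂).
v_s = 350 × (482.2 − 409.1)/(482.2 + 409.1) = 350 × 73.1/891.3 ≈ 29 m/s.

29 m/s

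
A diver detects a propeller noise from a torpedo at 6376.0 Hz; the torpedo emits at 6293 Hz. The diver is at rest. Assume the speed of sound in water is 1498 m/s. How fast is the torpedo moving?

19.5 m/s

f' > f, so the torpedo is approaching.
f' = f · v/(v − v_s) ⇒ v_s = v · |1 − f/f'|.
v_s = 1498 × |1 − 6293/6376.0| = 1498 × 0.01302 ≈ 19.5 m/s.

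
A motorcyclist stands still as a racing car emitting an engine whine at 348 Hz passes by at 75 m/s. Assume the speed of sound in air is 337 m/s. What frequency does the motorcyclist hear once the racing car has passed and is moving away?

Receding: f₂ = f · v/(v + v_s) = 348 × 337/412 ≈ 285 Hz.

285 Hz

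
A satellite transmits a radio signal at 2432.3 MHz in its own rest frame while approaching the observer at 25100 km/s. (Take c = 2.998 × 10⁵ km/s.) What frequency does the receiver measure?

2645.2 MHz

β = v/c = 25100/299800 = 0.0837.
Relativistic Doppler for frequency: f' = f₀ · √((1 + β)/(1 − β)).
f' = 2432.3 × √(1.0837/0.9163) = 2432.3 × 1.08754 ≈ 2645.2 MHz.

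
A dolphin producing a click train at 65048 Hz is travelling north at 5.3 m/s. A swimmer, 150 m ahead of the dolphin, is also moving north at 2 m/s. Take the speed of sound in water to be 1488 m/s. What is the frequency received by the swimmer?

65193 Hz

The swimmer is ahead, so the dolphin is moving toward it while the swimmer is moving away from the dolphin.
Both move, so f' = f · (v − v_o)/(v − v_s).
f' = 65048 × (1488 − 2)/(1488 − 5.3) = 65048 × 1486/1482.7 ≈ 65193 Hz.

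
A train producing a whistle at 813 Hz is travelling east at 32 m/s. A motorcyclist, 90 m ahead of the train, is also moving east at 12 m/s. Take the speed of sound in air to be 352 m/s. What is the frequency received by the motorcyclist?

The motorcyclist is ahead, so the train is moving toward it while the motorcyclist is moving away from the train.
With source approaching and observer receding, f' = f · (v − v_o)/(v − v_s).
f' = 813 × (352 − 12)/(352 − 32) = 813 × 340/320 ≈ 864 Hz.

864 Hz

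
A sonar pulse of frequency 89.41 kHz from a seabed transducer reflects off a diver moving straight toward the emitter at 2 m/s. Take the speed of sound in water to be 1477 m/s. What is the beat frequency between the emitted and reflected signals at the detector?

242 Hz

At the diver (a moving observer), f₁ = f₀ · (v + u)/v = 89.41 × 1479/1477 ≈ 89.531 kHz.
On reflection it acts as a source moving toward the stationary detector: f₂ = f₁ · v/(v − u) = 89.531 × 1477/1475 ≈ 89.652 kHz.
Equivalently f₂ = f₀ · (v + u)/(v − u).
Beat frequency (with f₀ = 89410 Hz): |f₂ − f₀| = 2u·f₀/(v − u) = 2 × 2 × 89410/1475 ≈ 242 Hz.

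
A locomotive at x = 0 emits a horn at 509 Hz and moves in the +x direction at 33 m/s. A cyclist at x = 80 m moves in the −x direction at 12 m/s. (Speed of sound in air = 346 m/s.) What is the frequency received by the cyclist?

The observer lies on the +x side, so the source is heading toward the observer and the observer is heading toward the source.
With source approaching and observer approaching, f' = f · (v + v_o)/(v − v_s).
f' = 509 × (346 + 12)/(346 − 33) = 509 × 358/313 ≈ 582 Hz.

582 Hz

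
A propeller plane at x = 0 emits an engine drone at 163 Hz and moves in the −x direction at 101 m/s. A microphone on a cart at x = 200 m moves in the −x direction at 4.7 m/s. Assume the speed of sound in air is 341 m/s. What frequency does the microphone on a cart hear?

127 Hz

The observer lies on the +x side, so the source is heading away from the observer and the observer is heading toward the source.
Both move, so f' = f · (v + v_o)/(v + v_s).
f' = 163 × (341 + 4.7)/(341 + 101) = 163 × 345.7/442 ≈ 127 Hz.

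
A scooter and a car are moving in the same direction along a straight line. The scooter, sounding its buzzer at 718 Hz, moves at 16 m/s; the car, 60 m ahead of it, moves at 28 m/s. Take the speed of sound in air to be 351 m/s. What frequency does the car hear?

692 Hz

The car is ahead, so the scooter is moving toward it while the car is moving away from the scooter.
Both move, so f' = f · (v − v_o)/(v − v_s).
f' = 718 × (351 − 28)/(351 − 16) = 718 × 323/335 ≈ 692 Hz.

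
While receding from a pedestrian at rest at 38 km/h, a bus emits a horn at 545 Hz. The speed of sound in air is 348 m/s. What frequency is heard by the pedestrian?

529 Hz

38 km/h = 10.56 m/s.
With the source moving away from a stationary observer, f' = f · v/(v + v_s).
f' = 545 × 348/(348 + 10.56) = 545 × 348/358.6 ≈ 529 Hz.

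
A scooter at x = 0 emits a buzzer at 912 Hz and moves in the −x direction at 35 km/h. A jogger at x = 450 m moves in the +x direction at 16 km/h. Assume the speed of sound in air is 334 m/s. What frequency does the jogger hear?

874 Hz

35 km/h = 9.722 m/s; 16 km/h = 4.444 m/s.
The observer lies on the +x side, so the source is heading away from the observer and the observer is heading away from the source.
General Doppler shift: f' = f · (v − v_o)/(v + v_s).
f' = 912 × (334 − 4.444)/(334 + 9.722) = 912 × 329.56/343.72 ≈ 874 Hz.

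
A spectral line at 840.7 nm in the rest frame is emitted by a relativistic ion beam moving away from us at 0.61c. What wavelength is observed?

1708.1 nm

Relativistic Doppler for wavelength: λ' = λ₀ · √((1 + β)/(1 − β)).
λ' = 840.7 × √(1.6100/0.3900) = 840.7 × 2.03180 ≈ 1708.1 nm.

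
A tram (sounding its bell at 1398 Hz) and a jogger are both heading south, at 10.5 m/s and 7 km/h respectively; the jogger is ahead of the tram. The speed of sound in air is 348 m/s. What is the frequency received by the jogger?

1433 Hz

7 km/h = 1.944 m/s.
The jogger is ahead, so the tram is moving toward it while the jogger is moving away from the tram.
With source approaching and observer receding, f' = f · (v − v_o)/(v − v_s).
f' = 1398 × (348 − 1.944)/(348 − 10.5) = 1398 × 346.06/337.5 ≈ 1433 Hz.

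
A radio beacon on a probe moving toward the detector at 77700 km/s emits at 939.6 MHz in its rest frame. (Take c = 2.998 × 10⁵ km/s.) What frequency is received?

β = v/c = 77700/299800 = 0.2592.
Relativistic Doppler for frequency: f' = f₀ · √((1 + β)/(1 − β)).
f' = 939.6 × √(1.2592/0.7408) = 939.6 × 1.30372 ≈ 1225.0 MHz.

1225.0 MHz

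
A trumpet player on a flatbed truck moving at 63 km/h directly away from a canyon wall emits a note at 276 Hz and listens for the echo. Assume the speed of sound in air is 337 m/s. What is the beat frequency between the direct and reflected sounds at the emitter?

27.2 Hz

63 km/h = 17.5 m/s.
The canyon wall receives the sound from a moving source: f₁ = f₀ · v/(v + v_e) = 276 × 337/354.5 ≈ 262.4 Hz.
On the return leg the trumpet player on a flatbed truck is a moving observer: f₂ = f₁ · (v − v_e)/v = 262.4 × 319.5/337 ≈ 248.8 Hz.
Beat against the emitted tone: |f₂ − f₀| = 2v_e·f₀/(v + v_e) = 2 × 17.5 × 276/354.5 ≈ 27.2 Hz.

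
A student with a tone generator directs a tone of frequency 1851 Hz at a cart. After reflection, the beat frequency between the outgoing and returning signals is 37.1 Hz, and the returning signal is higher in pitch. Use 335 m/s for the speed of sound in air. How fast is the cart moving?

Double Doppler shift off a moving reflector: f₂ = f₀ · (v + u)/(v − u) (u > 0 toward emitter).
Returning signal is higher, so f₂ = f₀ + Δf = 1851 + 37.1 = 1888.1 Hz.
Rearranging, u = v · (f₂ − f₀)/(f₂ + f₀) = 335 × 37.1/3739.1 ≈ 3.3 m/s.
So the cart is moving at 3.3 m/s toward the emitter.

3.3 m/s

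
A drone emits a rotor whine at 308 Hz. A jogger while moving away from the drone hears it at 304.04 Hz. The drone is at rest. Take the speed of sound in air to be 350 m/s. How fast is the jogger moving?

4.5 m/s

f' = f · (v − v_o)/v ⇒ v_o = v · |f'/f − 1|.
v_o = 350 × |304.04/308 − 1| = 350 × 0.01286 ≈ 4.5 m/s.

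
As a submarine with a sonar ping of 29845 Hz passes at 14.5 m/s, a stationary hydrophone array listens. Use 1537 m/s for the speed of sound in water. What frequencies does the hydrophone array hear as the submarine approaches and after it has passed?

Approaching: f₁ = f · v/(v − v_s) = 29845 × 1537/1522.5 ≈ 30129 Hz.
Receding: f₂ = f · v/(v + v_s) = 29845 × 1537/1551.5 ≈ 29566 Hz.

30129 Hz approaching; 29566 Hz receding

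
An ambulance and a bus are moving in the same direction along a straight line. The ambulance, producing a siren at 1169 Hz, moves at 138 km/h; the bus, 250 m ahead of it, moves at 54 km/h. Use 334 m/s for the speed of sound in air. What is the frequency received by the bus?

1261 Hz

138 km/h = 38.33 m/s; 54 km/h = 15 m/s.
The bus is ahead, so the ambulance is moving toward it while the bus is moving away from the ambulance.
With source approaching and observer receding, f' = f · (v − v_o)/(v − v_s).
f' = 1169 × (334 − 15)/(334 − 38.33) = 1169 × 319/295.67 ≈ 1261 Hz.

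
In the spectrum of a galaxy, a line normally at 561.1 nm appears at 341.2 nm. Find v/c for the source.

0.460c

λ'/λ₀ = 0.6081 < 1 (blueshift), so the source is approaching.
λ'/λ₀ = √((1 − β)/(1 + β)) for an approaching source ⇒ β = (1 − r²)/(1 + r²) with r = λ'/λ₀.
β = (1 − 0.3698)/(1 + 0.3698) ≈ 0.460.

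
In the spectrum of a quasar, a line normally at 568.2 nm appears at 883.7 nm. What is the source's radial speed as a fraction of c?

0.415

λ'/λ₀ = 1.5553 > 1 (redshift), so the source is receding.
λ'/λ₀ = √((1 + β)/(1 − β)) for a receding source ⇒ β = (r² − 1)/(r² + 1) with r = λ'/λ₀.
β = (2.4188 − 1)/(2.4188 + 1) ≈ 0.415.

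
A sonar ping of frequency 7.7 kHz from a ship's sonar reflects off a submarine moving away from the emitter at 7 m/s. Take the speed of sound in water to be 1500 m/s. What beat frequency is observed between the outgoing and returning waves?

72 Hz

At the submarine (a moving observer), f₁ = f₀ · (v − u)/v = 7.7 × 1493/1500 ≈ 7.6641 kHz.
The reflection then acts as a moving source: f₂ = f₁ · v/(v + u) ≈ 7.6285 kHz.
Equivalently f₂ = f₀ · (v − u)/(v + u).
Beat frequency (with f₀ = 7700 Hz): |f₂ − f₀| = 2u·f₀/(v + u) = 2 × 7 × 7700/1507 ≈ 72 Hz.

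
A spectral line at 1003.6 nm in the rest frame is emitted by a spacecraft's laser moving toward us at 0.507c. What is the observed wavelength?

574.0 nm

Relativistic Doppler for wavelength: λ' = λ₀ · √((1 − β)/(1 + β)).
λ' = 1003.6 × √(0.4930/1.5070) = 1003.6 × 0.57196 ≈ 574.0 nm.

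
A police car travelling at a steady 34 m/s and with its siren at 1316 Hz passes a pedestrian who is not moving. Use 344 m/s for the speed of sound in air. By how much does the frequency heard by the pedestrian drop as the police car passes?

263 Hz

Approaching: f₁ = f · v/(v − v_s) = 1316 × 344/310 ≈ 1460 Hz.
Receding: f₂ = f · v/(v + v_s) = 1316 × 344/378 ≈ 1198 Hz.
Drop: f₁ − f₂ = 2f·v·v_s/(v² − v_s²) = 2 × 1316 × 344 × 34/(344² − 34²) ≈ 263 Hz.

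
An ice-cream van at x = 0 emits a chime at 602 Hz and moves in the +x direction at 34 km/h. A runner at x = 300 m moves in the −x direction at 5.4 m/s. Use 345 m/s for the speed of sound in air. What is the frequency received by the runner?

34 km/h = 9.444 m/s.
The observer lies on the +x side, so the source is heading toward the observer and the observer is heading toward the source.
Both move, so f' = f · (v + v_o)/(v − v_s).
f' = 602 × (345 + 5.4)/(345 − 9.444) = 602 × 350.4/335.56 ≈ 629 Hz.

629 Hz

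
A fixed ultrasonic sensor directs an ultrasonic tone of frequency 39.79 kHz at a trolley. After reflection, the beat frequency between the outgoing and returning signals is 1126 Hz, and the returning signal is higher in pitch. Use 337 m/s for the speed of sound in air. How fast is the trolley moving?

Double Doppler shift off a moving reflector: f₂ = f₀ · (v + u)/(v − u) (u > 0 toward emitter).
Returning signal is higher, so f₂ = f₀ + Δf = 39790 + 1126 = 40916 Hz.
Rearranging, u = v · (f₂ − f₀)/(f₂ + f₀) = 337 × 1126/80706 ≈ 4.7 m/s.
So the trolley is moving at 4.7 m/s toward the emitter.

4.7 m/s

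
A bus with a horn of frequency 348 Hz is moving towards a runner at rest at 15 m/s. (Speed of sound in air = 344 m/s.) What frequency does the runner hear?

364 Hz

Moving source, stationary observer: f' = f · v/(v − v_s) since the source is approaching.
f' = 348 × 344/(344 − 15) = 348 × 344/329 ≈ 364 Hz.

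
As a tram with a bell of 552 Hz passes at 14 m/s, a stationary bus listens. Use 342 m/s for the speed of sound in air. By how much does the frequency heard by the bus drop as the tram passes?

Approaching: f₁ = f · v/(v − v_s) = 552 × 342/328 ≈ 575.6 Hz.
Receding: f₂ = f · v/(v + v_s) = 552 × 342/356 ≈ 530.3 Hz.
Drop: f₁ − f₂ = 2f·v·v_s/(v² − v_s²) = 2 × 552 × 342 × 14/(342² − 14²) ≈ 45.3 Hz.

45.3 Hz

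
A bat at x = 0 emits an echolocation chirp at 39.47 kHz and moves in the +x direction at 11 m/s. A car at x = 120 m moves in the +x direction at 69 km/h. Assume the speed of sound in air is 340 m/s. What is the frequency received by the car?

38.5 kHz

69 km/h = 19.17 m/s.
The observer lies on the +x side, so the source is heading toward the observer and the observer is heading away from the source.
Both move, so f' = f · (v − v_o)/(v − v_s).
f' = 39.47 × (340 − 19.17)/(340 − 11) = 39.47 × 320.83/329 ≈ 38.5 kHz.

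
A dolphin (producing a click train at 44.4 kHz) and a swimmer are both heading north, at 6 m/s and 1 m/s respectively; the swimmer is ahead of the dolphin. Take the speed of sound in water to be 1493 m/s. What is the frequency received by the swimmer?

The swimmer is ahead, so the dolphin is moving toward it while the swimmer is moving away from the dolphin.
General Doppler shift: f' = f · (v − v_o)/(v − v_s).
f' = 44.4 × (1493 − 1)/(1493 − 6) = 44.4 × 1492/1487 ≈ 44.5 kHz.

44.5 kHz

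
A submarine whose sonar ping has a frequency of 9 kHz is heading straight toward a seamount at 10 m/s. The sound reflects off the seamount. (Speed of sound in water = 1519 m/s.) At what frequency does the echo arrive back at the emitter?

The seamount receives the sound from a moving source: f₁ = f₀ · v/(v − v_e) = 9 × 1519/1509 ≈ 9.06 kHz.
On the return leg the submarine is a moving observer: f₂ = f₁ · (v + v_e)/v = 9.06 × 1529/1519 ≈ 9.12 kHz.
Equivalently f₂ = f₀ · (v + v_e)/(v − v_e).

9.12 kHz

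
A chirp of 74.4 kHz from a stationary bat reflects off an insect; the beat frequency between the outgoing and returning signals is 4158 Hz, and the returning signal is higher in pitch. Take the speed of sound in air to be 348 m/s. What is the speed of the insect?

9.5 m/s

Double Doppler shift off a moving reflector: f₂ = f₀ · (v + u)/(v − u) (u > 0 toward emitter).
Returning signal is higher, so f₂ = f₀ + Δf = 74400 + 4158 = 78558 Hz.
Rearranging, u = v · (f₂ − f₀)/(f₂ + f₀) = 348 × 4158/152958 ≈ 9.5 m/s.
So the insect is moving at 9.5 m/s toward the emitter.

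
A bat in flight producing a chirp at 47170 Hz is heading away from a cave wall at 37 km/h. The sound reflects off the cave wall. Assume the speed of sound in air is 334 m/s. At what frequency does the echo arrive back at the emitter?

37 km/h = 10.28 m/s.
The cave wall receives the sound from a moving source: f₁ = f₀ · v/(v + v_e) = 47170 × 334/344.28 ≈ 45762 Hz.
On the return leg the bat in flight is a moving observer: f₂ = f₁ · (v − v_e)/v = 45762 × 323.72/334 ≈ 44354 Hz.

44354 Hz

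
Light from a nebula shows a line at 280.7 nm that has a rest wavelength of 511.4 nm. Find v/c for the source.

λ'/λ₀ = 0.5489 < 1 (blueshift), so the source is approaching.
λ'/λ₀ = √((1 − β)/(1 + β)) for an approaching source ⇒ β = (1 − r²)/(1 + r²) with r = λ'/λ₀.
β = (1 − 0.3013)/(1 + 0.3013) ≈ 0.537.

0.537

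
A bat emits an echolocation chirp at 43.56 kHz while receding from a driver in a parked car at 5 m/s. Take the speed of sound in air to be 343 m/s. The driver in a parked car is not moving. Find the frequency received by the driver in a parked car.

Moving source, stationary observer: f' = f · v/(v + v_s) since the source is receding.
f' = 43.56 × 343/(343 + 5) = 43.56 × 343/348 ≈ 42.9 kHz.

42.9 kHz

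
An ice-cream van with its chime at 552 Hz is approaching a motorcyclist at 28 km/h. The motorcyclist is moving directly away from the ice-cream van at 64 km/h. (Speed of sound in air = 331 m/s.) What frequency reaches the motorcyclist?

28 km/h = 7.778 m/s; 64 km/h = 17.78 m/s.
Both move, so f' = f · (v − v_o)/(v − v_s).
f' = 552 × (331 − 17.78)/(331 − 7.778) = 552 × 313.22/323.22 ≈ 535 Hz.

535 Hz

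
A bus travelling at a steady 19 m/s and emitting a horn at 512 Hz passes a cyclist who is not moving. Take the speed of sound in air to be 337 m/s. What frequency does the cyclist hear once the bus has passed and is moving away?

485 Hz

Receding: f₂ = f · v/(v + v_s) = 512 × 337/356 ≈ 485 Hz.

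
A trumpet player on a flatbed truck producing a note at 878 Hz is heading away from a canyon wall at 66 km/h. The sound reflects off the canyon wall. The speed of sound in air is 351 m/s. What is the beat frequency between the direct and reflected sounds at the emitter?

87 Hz

66 km/h = 18.33 m/s.
The canyon wall receives the sound from a moving source: f₁ = f₀ · v/(v + v_e) = 878 × 351/369.33 ≈ 834.4 Hz.
On the return leg the trumpet player on a flatbed truck is a moving observer: f₂ = f₁ · (v − v_e)/v = 834.4 × 332.67/351 ≈ 790.8 Hz.
Beat against the emitted tone: |f₂ − f₀| = 2v_e·f₀/(v + v_e) = 2 × 18.33 × 878/369.33 ≈ 87 Hz.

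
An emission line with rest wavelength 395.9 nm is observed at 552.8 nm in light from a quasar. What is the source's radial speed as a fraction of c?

0.322c

λ'/λ₀ = 1.3963 > 1 (redshift), so the source is receding.
λ'/λ₀ = √((1 + β)/(1 − β)) for a receding source ⇒ β = (r² − 1)/(r² + 1) with r = λ'/λ₀.
β = (1.9497 − 1)/(1.9497 + 1) ≈ 0.322.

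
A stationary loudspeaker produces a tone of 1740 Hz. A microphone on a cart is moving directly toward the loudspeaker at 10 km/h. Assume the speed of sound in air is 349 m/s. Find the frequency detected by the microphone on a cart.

1754 Hz

10 km/h = 2.778 m/s.
Moving observer, stationary source: f' = f · (v + v_o)/v.
f' = 1740 × (349 + 2.778)/349 = 1740 × 351.78/349 ≈ 1754 Hz.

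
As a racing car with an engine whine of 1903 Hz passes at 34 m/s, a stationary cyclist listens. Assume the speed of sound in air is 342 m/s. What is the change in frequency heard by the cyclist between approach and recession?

382 Hz

Approaching: f₁ = f · v/(v − v_s) = 1903 × 342/308 ≈ 2113 Hz.
Receding: f₂ = f · v/(v + v_s) = 1903 × 342/376 ≈ 1731 Hz.
Drop: f₁ − f₂ = 2f·v·v_s/(v² − v_s²) = 2 × 1903 × 342 × 34/(342² − 34²) ≈ 382 Hz.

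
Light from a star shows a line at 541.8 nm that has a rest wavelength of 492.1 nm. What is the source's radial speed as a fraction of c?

λ'/λ₀ = 1.1010 > 1 (redshift), so the source is receding.
λ'/λ₀ = √((1 + β)/(1 − β)) for a receding source ⇒ β = (r² − 1)/(r² + 1) with r = λ'/λ₀.
β = (1.2122 − 1)/(1.2122 + 1) ≈ 0.096.

0.096c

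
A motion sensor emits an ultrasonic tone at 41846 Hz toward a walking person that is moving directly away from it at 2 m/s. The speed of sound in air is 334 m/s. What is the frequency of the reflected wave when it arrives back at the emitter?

The walking person first receives the wave as a moving observer: f₁ = f₀ · (v − u)/v = 41846 × (334 − 2)/334 ≈ 41595 Hz.
On reflection it acts as a source moving away from the stationary detector: f₂ = f₁ · v/(v + u) = 41595 × 334/336 ≈ 41348 Hz.
Equivalently f₂ = f₀ · (v − u)/(v + u).

41348 Hz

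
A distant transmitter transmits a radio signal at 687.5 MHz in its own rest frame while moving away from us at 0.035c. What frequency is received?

Relativistic Doppler for frequency: f' = f₀ · √((1 − β)/(1 + β)).
f' = 687.5 × √(0.9650/1.0350) = 687.5 × 0.96559 ≈ 663.8 MHz.

663.8 MHz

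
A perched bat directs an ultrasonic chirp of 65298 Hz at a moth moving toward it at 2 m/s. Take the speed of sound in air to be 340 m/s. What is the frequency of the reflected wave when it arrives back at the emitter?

The moth first receives the wave as a moving observer: f₁ = f₀ · (v + u)/v = 65298 × (340 + 2)/340 ≈ 65682 Hz.
On reflection it acts as a source moving toward the stationary detector: f₂ = f₁ · v/(v − u) = 65682 × 340/338 ≈ 66071 Hz.
Equivalently f₂ = f₀ · (v + u)/(v − u).

66071 Hz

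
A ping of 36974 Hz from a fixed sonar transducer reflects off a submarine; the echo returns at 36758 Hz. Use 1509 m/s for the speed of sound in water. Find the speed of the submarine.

4.4 m/s

Double Doppler shift off a moving reflector: f₂ = f₀ · (v + u)/(v − u) (u > 0 toward emitter).
Rearranging, u = v · (f₂ − f₀)/(f₂ + f₀) = 1509 × -216/73732 ≈ -4.4 m/s.
So the submarine is moving at 4.4 m/s away from the emitter.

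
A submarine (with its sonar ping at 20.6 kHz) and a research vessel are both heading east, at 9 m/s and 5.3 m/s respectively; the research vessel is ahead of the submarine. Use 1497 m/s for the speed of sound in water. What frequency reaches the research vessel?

20.7 kHz

The research vessel is ahead, so the submarine is moving toward it while the research vessel is moving away from the submarine.
With source approaching and observer receding, f' = f · (v − v_o)/(v − v_s).
f' = 20.6 × (1497 − 5.3)/(1497 − 9) = 20.6 × 1491.7/1488 ≈ 20.7 kHz.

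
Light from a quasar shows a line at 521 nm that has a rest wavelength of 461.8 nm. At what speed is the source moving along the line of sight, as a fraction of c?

λ'/λ₀ = 1.1282 > 1 (redshift), so the source is receding.
λ'/λ₀ = √((1 + β)/(1 − β)) for a receding source ⇒ β = (r² − 1)/(r² + 1) with r = λ'/λ₀.
β = (1.2728 − 1)/(1.2728 + 1) ≈ 0.120.

0.120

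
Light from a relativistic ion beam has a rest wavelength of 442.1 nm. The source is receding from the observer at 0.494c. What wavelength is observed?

Relativistic Doppler for wavelength: λ' = λ₀ · √((1 + β)/(1 − β)).
λ' = 442.1 × √(1.4940/0.5060) = 442.1 × 1.71830 ≈ 759.7 nm.

759.7 nm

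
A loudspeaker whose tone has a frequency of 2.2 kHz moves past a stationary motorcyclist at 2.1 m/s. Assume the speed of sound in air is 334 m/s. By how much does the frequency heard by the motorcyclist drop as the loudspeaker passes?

0.0277 kHz

Approaching: f₁ = f · v/(v − v_s) = 2.2 × 334/331.9 ≈ 2.2139 kHz.
Receding: f₂ = f · v/(v + v_s) = 2.2 × 334/336.1 ≈ 2.1863 kHz.
Drop: f₁ − f₂ = 2f·v·v_s/(v² − v_s²) = 2 × 2.2 × 334 × 2.1/(334² − 2.1²) ≈ 0.0277 kHz.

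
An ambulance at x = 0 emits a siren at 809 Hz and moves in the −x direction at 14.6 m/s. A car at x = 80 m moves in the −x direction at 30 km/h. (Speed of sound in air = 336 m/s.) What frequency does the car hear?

795 Hz

30 km/h = 8.333 m/s.
The observer lies on the +x side, so the source is heading away from the observer and the observer is heading toward the source.
Both move, so f' = f · (v + v_o)/(v + v_s).
f' = 809 × (336 + 8.333)/(336 + 14.6) = 809 × 344.33/350.6 ≈ 795 Hz.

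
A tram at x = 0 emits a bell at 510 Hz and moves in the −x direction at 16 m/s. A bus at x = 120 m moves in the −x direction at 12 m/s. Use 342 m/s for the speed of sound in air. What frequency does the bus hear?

The observer lies on the +x side, so the source is heading away from the observer and the observer is heading toward the source.
Both move, so f' = f · (v + v_o)/(v + v_s).
f' = 510 × (342 + 12)/(342 + 16) = 510 × 354/358 ≈ 504 Hz.

504 Hz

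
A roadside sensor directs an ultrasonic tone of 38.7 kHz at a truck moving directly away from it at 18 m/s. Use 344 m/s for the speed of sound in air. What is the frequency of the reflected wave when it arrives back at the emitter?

34.9 kHz

The truck first receives the wave as a moving observer: f₁ = f₀ · (v − u)/v = 38.7 × (344 − 18)/344 ≈ 36.7 kHz.
The reflection then acts as a moving source: f₂ = f₁ · v/(v + u) ≈ 34.9 kHz.
Equivalently f₂ = f₀ · (v − u)/(v + u).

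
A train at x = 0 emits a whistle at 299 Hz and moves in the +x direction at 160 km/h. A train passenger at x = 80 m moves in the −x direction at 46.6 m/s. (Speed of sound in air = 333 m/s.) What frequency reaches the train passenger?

393 Hz

160 km/h = 44.44 m/s.
The observer lies on the +x side, so the source is heading toward the observer and the observer is heading toward the source.
With source approaching and observer approaching, f' = f · (v + v_o)/(v − v_s).
f' = 299 × (333 + 46.6)/(333 − 44.44) = 299 × 379.6/288.56 ≈ 393 Hz.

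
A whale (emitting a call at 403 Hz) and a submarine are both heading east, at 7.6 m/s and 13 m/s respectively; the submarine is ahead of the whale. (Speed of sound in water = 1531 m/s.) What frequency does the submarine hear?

The submarine is ahead, so the whale is moving toward it while the submarine is moving away from the whale.
General Doppler shift: f' = f · (v − v_o)/(v − v_s).
f' = 403 × (1531 − 13)/(1531 − 7.6) = 403 × 1518/1523.4 ≈ 402 Hz.

402 Hz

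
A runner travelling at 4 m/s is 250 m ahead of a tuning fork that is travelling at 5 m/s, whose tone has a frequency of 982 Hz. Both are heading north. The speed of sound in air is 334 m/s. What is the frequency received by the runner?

985 Hz

The runner is ahead, so the tuning fork is moving toward it while the runner is moving away from the tuning fork.
General Doppler shift: f' = f · (v − v_o)/(v − v_s).
f' = 982 × (334 − 4)/(334 − 5) = 982 × 330/329 ≈ 985 Hz.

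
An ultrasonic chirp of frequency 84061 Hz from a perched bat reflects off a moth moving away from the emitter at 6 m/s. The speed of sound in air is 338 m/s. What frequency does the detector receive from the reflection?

81129 Hz

At the moth (a moving observer), f₁ = f₀ · (v − u)/v = 84061 × 332/338 ≈ 82569 Hz.
On reflection it acts as a source moving away from the stationary detector: f₂ = f₁ · v/(v + u) = 82569 × 338/344 ≈ 81129 Hz.
Equivalently f₂ = f₀ · (v − u)/(v + u).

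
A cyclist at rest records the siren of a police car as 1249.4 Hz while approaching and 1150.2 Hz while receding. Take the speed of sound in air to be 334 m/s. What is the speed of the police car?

13.8 m/s

f₁/f₂ = (v + v_s)/(v − v_s), so v_s = v · (f₁ − f₂)/(f₁ + f₂).
v_s = 334 × (1249.4 − 1150.2)/(1249.4 + 1150.2) = 334 × 99.2/2399.6 ≈ 13.8 m/s.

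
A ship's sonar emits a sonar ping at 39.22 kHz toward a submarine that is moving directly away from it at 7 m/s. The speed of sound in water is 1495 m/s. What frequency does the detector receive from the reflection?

The submarine first receives the wave as a moving observer: f₁ = f₀ · (v − u)/v = 39.22 × (1495 − 7)/1495 ≈ 39.0 kHz.
The reflection then acts as a moving source: f₂ = f₁ · v/(v + u) ≈ 38.9 kHz.
Equivalently f₂ = f₀ · (v − u)/(v + u).

38.9 kHz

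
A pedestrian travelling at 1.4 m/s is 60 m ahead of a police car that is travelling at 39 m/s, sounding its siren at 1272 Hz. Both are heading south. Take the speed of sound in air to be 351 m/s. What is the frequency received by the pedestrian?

The pedestrian is ahead, so the police car is moving toward it while the pedestrian is moving away from the police car.
With source approaching and observer receding, f' = f · (v − v_o)/(v − v_s).
f' = 1272 × (351 − 1.4)/(351 − 39) = 1272 × 349.6/312 ≈ 1425 Hz.

1425 Hz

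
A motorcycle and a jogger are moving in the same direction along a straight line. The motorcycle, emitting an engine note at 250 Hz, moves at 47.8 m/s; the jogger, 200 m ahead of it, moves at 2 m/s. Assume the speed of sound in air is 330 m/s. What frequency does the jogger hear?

291 Hz

The jogger is ahead, so the motorcycle is moving toward it while the jogger is moving away from the motorcycle.
General Doppler shift: f' = f · (v − v_o)/(v − v_s).
f' = 250 × (330 − 2)/(330 − 47.8) = 250 × 328/282.2 ≈ 291 Hz.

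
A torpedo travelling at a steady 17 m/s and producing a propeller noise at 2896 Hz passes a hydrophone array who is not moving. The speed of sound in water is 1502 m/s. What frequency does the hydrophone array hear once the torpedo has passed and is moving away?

Receding: f₂ = f · v/(v + v_s) = 2896 × 1502/1519 ≈ 2864 Hz.

2864 Hz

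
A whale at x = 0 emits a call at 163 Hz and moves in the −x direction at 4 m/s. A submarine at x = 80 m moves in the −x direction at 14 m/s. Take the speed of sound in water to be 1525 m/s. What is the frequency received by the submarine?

The observer lies on the +x side, so the source is heading away from the observer and the observer is heading toward the source.
Both move, so f' = f · (v + v_o)/(v + v_s).
f' = 163 × (1525 + 14)/(1525 + 4) = 163 × 1539/1529 ≈ 164 Hz.

164 Hz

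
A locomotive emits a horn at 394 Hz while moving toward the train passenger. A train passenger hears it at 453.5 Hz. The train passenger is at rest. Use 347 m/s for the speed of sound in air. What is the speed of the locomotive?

f' = f · v/(v − v_s) ⇒ v_s = v · |1 − f/f'|.
v_s = 347 × |1 − 394/453.5| = 347 × 0.1312 ≈ 46 m/s.

46 m/s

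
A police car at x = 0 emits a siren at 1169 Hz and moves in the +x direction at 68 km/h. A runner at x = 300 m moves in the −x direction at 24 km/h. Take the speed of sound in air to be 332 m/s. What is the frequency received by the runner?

1264 Hz

68 km/h = 18.89 m/s; 24 km/h = 6.667 m/s.
The observer lies on the +x side, so the source is heading toward the observer and the observer is heading toward the source.
Both move, so f' = f · (v + v_o)/(v − v_s).
f' = 1169 × (332 + 6.667)/(332 − 18.89) = 1169 × 338.67/313.11 ≈ 1264 Hz.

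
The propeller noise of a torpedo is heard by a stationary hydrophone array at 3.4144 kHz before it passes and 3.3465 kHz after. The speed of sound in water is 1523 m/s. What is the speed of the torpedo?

15.3 m/s

f₁/f₂ = (v + v_s)/(v − v_s), so v_s = v · (f₁ − f₂)/(f₁ + f₂).
v_s = 1523 × (3.4144 − 3.3465)/(3.4144 + 3.3465) = 1523 × 0.0679/6.7609 ≈ 15.3 m/s.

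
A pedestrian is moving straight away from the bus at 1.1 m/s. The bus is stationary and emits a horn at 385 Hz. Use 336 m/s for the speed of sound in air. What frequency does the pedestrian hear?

384 Hz

Only the observer moves, away from the source, so f' = f · (v − v_o)/v.
f' = 385 × (336 − 1.1)/336 = 385 × 334.9/336 ≈ 384 Hz.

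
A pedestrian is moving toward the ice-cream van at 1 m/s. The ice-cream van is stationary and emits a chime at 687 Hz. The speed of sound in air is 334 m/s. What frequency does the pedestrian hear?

689 Hz

Moving observer, stationary source: f' = f · (v + v_o)/v.
f' = 687 × (334 + 1)/334 = 687 × 335/334 ≈ 689 Hz.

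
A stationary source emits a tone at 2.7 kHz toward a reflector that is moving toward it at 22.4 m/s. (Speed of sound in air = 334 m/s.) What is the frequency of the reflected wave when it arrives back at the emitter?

The reflector first receives the wave as a moving observer: f₁ = f₀ · (v + u)/v = 2.7 × (334 + 22.4)/334 ≈ 2.88 kHz.
On reflection it acts as a source moving toward the stationary detector: f₂ = f₁ · v/(v − u) = 2.88 × 334/311.6 ≈ 3.09 kHz.

3.09 kHz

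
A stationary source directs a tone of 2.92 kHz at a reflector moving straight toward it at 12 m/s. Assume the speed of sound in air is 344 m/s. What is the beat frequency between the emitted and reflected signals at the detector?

211 Hz

The reflector first receives the wave as a moving observer: f₁ = f₀ · (v + u)/v = 2.92 × (344 + 12)/344 ≈ 3.022 kHz.
On reflection it acts as a source moving toward the stationary detector: f₂ = f₁ · v/(v − u) = 3.022 × 344/332 ≈ 3.131 kHz.
Equivalently f₂ = f₀ · (v + u)/(v − u).
Beat frequency (with f₀ = 2920 Hz): |f₂ − f₀| = 2u·f₀/(v − u) = 2 × 12 × 2920/332 ≈ 211 Hz.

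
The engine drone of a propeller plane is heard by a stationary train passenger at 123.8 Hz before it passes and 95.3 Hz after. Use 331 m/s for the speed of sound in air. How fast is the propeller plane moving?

f₁/f₂ = (v + v_s)/(v − v_s), so v_s = v · (f₁ − f₂)/(f₁ + f₂).
v_s = 331 × (123.8 − 95.3)/(123.8 + 95.3) = 331 × 28.5/219.1 ≈ 43 m/s.

43 m/s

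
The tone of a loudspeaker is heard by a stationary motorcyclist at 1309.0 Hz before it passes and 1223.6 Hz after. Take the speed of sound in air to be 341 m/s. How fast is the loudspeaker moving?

f₁/f₂ = (v + v_s)/(v − v_s), so v_s = v · (f₁ − f₂)/(f₁ + f₂).
v_s = 341 × (1309.0 − 1223.6)/(1309.0 + 1223.6) = 341 × 85.4/2532.6 ≈ 11.5 m/s.

11.5 m/s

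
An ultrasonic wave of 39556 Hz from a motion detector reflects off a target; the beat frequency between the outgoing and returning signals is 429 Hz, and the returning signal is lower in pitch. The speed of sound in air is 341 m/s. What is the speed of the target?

1.86 m/s

Double Doppler shift off a moving reflector: f₂ = f₀ · (v + u)/(v − u) (u > 0 toward emitter).
Returning signal is lower, so f₂ = f₀ − Δf = 39556 − 429 = 39127 Hz.
Rearranging, u = v · (f₂ − f₀)/(f₂ + f₀) = 341 × -429/78683 ≈ -1.86 m/s.
So the target is moving at 1.86 m/s away from the emitter.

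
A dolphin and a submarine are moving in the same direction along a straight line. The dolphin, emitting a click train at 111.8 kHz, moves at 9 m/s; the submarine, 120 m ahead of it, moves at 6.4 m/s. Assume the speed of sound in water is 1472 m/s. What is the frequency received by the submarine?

112.0 kHz

The submarine is ahead, so the dolphin is moving toward it while the submarine is moving away from the dolphin.
Both move, so f' = f · (v − v_o)/(v − v_s).
f' = 111.8 × (1472 − 6.4)/(1472 − 9) = 111.8 × 1465.6/1463 ≈ 112.0 kHz.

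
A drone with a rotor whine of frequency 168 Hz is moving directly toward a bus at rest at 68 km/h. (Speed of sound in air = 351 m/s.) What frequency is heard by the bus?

178 Hz

68 km/h = 18.89 m/s.
Moving source, stationary observer: f' = f · v/(v − v_s) since the source is approaching.
f' = 168 × 351/(351 − 18.89) = 168 × 351/332.1 ≈ 178 Hz.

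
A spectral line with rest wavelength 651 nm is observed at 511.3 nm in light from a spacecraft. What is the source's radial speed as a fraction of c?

0.237

λ'/λ₀ = 0.7854 < 1 (blueshift), so the source is approaching.
λ'/λ₀ = √((1 − β)/(1 + β)) for an approaching source ⇒ β = (1 − r²)/(1 + r²) with r = λ'/λ₀.
β = (1 − 0.6169)/(1 + 0.6169) ≈ 0.237.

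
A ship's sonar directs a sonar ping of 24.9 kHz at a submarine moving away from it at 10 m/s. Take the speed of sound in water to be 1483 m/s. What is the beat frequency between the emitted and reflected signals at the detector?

The submarine first receives the wave as a moving observer: f₁ = f₀ · (v − u)/v = 24.9 × (1483 − 10)/1483 ≈ 24.732 kHz.
The reflection then acts as a moving source: f₂ = f₁ · v/(v + u) ≈ 24.566 kHz.
Equivalently f₂ = f₀ · (v − u)/(v + u).
Beat frequency (with f₀ = 24900 Hz): |f₂ − f₀| = 2u·f₀/(v + u) = 2 × 10 × 24900/1493 ≈ 334 Hz.

334 Hz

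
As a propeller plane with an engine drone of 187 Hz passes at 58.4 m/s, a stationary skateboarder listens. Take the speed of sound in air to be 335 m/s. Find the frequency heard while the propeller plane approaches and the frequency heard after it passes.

226 Hz approaching; 159 Hz receding

Approaching: f₁ = f · v/(v − v_s) = 187 × 335/276.6 ≈ 226 Hz.
Receding: f₂ = f · v/(v + v_s) = 187 × 335/393.4 ≈ 159 Hz.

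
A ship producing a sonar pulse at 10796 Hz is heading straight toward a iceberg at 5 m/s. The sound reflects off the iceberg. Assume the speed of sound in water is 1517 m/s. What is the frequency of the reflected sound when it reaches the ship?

The iceberg receives the sound from a moving source: f₁ = f₀ · v/(v − v_e) = 10796 × 1517/1512 ≈ 10832 Hz.
On the return leg the ship is a moving observer: f₂ = f₁ · (v + v_e)/v = 10832 × 1522/1517 ≈ 10867 Hz.

10867 Hz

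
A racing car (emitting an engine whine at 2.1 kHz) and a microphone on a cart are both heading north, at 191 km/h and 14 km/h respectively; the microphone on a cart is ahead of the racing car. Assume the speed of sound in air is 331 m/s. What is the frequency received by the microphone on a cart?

191 km/h = 53.06 m/s; 14 km/h = 3.889 m/s.
The microphone on a cart is ahead, so the racing car is moving toward it while the microphone on a cart is moving away from the racing car.
General Doppler shift: f' = f · (v − v_o)/(v − v_s).
f' = 2.1 × (331 − 3.889)/(331 − 53.06) = 2.1 × 327.11/277.94 ≈ 2.47 kHz.

2.47 kHz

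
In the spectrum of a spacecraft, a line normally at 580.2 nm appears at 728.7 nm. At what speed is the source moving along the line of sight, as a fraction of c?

0.224c

λ'/λ₀ = 1.2559 > 1 (redshift), so the source is receding.
λ'/λ₀ = √((1 + β)/(1 − β)) for a receding source ⇒ β = (r² − 1)/(r² + 1) with r = λ'/λ₀.
β = (1.5774 − 1)/(1.5774 + 1) ≈ 0.224.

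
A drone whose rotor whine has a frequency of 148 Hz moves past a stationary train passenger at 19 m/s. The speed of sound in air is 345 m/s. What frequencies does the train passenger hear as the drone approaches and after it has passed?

Approaching: f₁ = f · v/(v − v_s) = 148 × 345/326 ≈ 157 Hz.
Receding: f₂ = f · v/(v + v_s) = 148 × 345/364 ≈ 140 Hz.

157 Hz approaching; 140 Hz receding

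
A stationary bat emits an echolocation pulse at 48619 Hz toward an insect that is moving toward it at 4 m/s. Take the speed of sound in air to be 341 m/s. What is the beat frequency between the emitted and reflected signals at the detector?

1154 Hz

At the insect (a moving observer), f₁ = f₀ · (v + u)/v = 48619 × 345/341 ≈ 49189 Hz.
On reflection it acts as a source moving toward the stationary detector: f₂ = f₁ · v/(v − u) = 49189 × 341/337 ≈ 49773 Hz.
Equivalently f₂ = f₀ · (v + u)/(v − u).
Beat frequency: |f₂ − f₀| = 2u·f₀/(v − u) = 2 × 4 × 48619/337 ≈ 1154 Hz.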